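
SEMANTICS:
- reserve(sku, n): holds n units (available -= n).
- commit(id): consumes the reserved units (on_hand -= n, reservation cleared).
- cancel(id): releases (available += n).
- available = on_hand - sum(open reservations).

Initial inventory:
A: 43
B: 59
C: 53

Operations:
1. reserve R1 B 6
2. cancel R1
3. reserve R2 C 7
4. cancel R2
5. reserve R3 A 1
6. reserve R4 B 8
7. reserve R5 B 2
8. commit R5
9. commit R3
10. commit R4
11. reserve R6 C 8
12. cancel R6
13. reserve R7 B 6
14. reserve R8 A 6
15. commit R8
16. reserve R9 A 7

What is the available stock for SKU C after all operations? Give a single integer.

Step 1: reserve R1 B 6 -> on_hand[A=43 B=59 C=53] avail[A=43 B=53 C=53] open={R1}
Step 2: cancel R1 -> on_hand[A=43 B=59 C=53] avail[A=43 B=59 C=53] open={}
Step 3: reserve R2 C 7 -> on_hand[A=43 B=59 C=53] avail[A=43 B=59 C=46] open={R2}
Step 4: cancel R2 -> on_hand[A=43 B=59 C=53] avail[A=43 B=59 C=53] open={}
Step 5: reserve R3 A 1 -> on_hand[A=43 B=59 C=53] avail[A=42 B=59 C=53] open={R3}
Step 6: reserve R4 B 8 -> on_hand[A=43 B=59 C=53] avail[A=42 B=51 C=53] open={R3,R4}
Step 7: reserve R5 B 2 -> on_hand[A=43 B=59 C=53] avail[A=42 B=49 C=53] open={R3,R4,R5}
Step 8: commit R5 -> on_hand[A=43 B=57 C=53] avail[A=42 B=49 C=53] open={R3,R4}
Step 9: commit R3 -> on_hand[A=42 B=57 C=53] avail[A=42 B=49 C=53] open={R4}
Step 10: commit R4 -> on_hand[A=42 B=49 C=53] avail[A=42 B=49 C=53] open={}
Step 11: reserve R6 C 8 -> on_hand[A=42 B=49 C=53] avail[A=42 B=49 C=45] open={R6}
Step 12: cancel R6 -> on_hand[A=42 B=49 C=53] avail[A=42 B=49 C=53] open={}
Step 13: reserve R7 B 6 -> on_hand[A=42 B=49 C=53] avail[A=42 B=43 C=53] open={R7}
Step 14: reserve R8 A 6 -> on_hand[A=42 B=49 C=53] avail[A=36 B=43 C=53] open={R7,R8}
Step 15: commit R8 -> on_hand[A=36 B=49 C=53] avail[A=36 B=43 C=53] open={R7}
Step 16: reserve R9 A 7 -> on_hand[A=36 B=49 C=53] avail[A=29 B=43 C=53] open={R7,R9}
Final available[C] = 53

Answer: 53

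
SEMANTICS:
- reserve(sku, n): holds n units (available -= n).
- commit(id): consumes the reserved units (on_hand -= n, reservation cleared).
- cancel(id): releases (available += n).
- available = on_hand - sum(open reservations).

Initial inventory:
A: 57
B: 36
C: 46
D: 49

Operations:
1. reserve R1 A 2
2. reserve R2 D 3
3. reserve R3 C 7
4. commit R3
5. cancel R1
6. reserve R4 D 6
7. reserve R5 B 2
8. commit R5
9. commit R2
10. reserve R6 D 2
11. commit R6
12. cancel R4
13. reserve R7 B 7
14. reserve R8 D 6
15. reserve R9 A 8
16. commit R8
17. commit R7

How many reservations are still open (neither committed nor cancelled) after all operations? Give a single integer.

Step 1: reserve R1 A 2 -> on_hand[A=57 B=36 C=46 D=49] avail[A=55 B=36 C=46 D=49] open={R1}
Step 2: reserve R2 D 3 -> on_hand[A=57 B=36 C=46 D=49] avail[A=55 B=36 C=46 D=46] open={R1,R2}
Step 3: reserve R3 C 7 -> on_hand[A=57 B=36 C=46 D=49] avail[A=55 B=36 C=39 D=46] open={R1,R2,R3}
Step 4: commit R3 -> on_hand[A=57 B=36 C=39 D=49] avail[A=55 B=36 C=39 D=46] open={R1,R2}
Step 5: cancel R1 -> on_hand[A=57 B=36 C=39 D=49] avail[A=57 B=36 C=39 D=46] open={R2}
Step 6: reserve R4 D 6 -> on_hand[A=57 B=36 C=39 D=49] avail[A=57 B=36 C=39 D=40] open={R2,R4}
Step 7: reserve R5 B 2 -> on_hand[A=57 B=36 C=39 D=49] avail[A=57 B=34 C=39 D=40] open={R2,R4,R5}
Step 8: commit R5 -> on_hand[A=57 B=34 C=39 D=49] avail[A=57 B=34 C=39 D=40] open={R2,R4}
Step 9: commit R2 -> on_hand[A=57 B=34 C=39 D=46] avail[A=57 B=34 C=39 D=40] open={R4}
Step 10: reserve R6 D 2 -> on_hand[A=57 B=34 C=39 D=46] avail[A=57 B=34 C=39 D=38] open={R4,R6}
Step 11: commit R6 -> on_hand[A=57 B=34 C=39 D=44] avail[A=57 B=34 C=39 D=38] open={R4}
Step 12: cancel R4 -> on_hand[A=57 B=34 C=39 D=44] avail[A=57 B=34 C=39 D=44] open={}
Step 13: reserve R7 B 7 -> on_hand[A=57 B=34 C=39 D=44] avail[A=57 B=27 C=39 D=44] open={R7}
Step 14: reserve R8 D 6 -> on_hand[A=57 B=34 C=39 D=44] avail[A=57 B=27 C=39 D=38] open={R7,R8}
Step 15: reserve R9 A 8 -> on_hand[A=57 B=34 C=39 D=44] avail[A=49 B=27 C=39 D=38] open={R7,R8,R9}
Step 16: commit R8 -> on_hand[A=57 B=34 C=39 D=38] avail[A=49 B=27 C=39 D=38] open={R7,R9}
Step 17: commit R7 -> on_hand[A=57 B=27 C=39 D=38] avail[A=49 B=27 C=39 D=38] open={R9}
Open reservations: ['R9'] -> 1

Answer: 1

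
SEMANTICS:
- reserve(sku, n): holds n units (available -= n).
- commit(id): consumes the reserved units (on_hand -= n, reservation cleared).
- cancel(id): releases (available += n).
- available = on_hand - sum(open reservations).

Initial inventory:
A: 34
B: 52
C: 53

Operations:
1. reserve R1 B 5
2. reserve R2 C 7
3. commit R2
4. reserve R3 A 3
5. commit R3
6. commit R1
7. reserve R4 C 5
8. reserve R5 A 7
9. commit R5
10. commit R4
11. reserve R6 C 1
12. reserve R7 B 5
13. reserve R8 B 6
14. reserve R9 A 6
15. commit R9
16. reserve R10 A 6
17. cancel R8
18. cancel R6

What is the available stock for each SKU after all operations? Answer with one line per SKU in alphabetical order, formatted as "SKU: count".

Step 1: reserve R1 B 5 -> on_hand[A=34 B=52 C=53] avail[A=34 B=47 C=53] open={R1}
Step 2: reserve R2 C 7 -> on_hand[A=34 B=52 C=53] avail[A=34 B=47 C=46] open={R1,R2}
Step 3: commit R2 -> on_hand[A=34 B=52 C=46] avail[A=34 B=47 C=46] open={R1}
Step 4: reserve R3 A 3 -> on_hand[A=34 B=52 C=46] avail[A=31 B=47 C=46] open={R1,R3}
Step 5: commit R3 -> on_hand[A=31 B=52 C=46] avail[A=31 B=47 C=46] open={R1}
Step 6: commit R1 -> on_hand[A=31 B=47 C=46] avail[A=31 B=47 C=46] open={}
Step 7: reserve R4 C 5 -> on_hand[A=31 B=47 C=46] avail[A=31 B=47 C=41] open={R4}
Step 8: reserve R5 A 7 -> on_hand[A=31 B=47 C=46] avail[A=24 B=47 C=41] open={R4,R5}
Step 9: commit R5 -> on_hand[A=24 B=47 C=46] avail[A=24 B=47 C=41] open={R4}
Step 10: commit R4 -> on_hand[A=24 B=47 C=41] avail[A=24 B=47 C=41] open={}
Step 11: reserve R6 C 1 -> on_hand[A=24 B=47 C=41] avail[A=24 B=47 C=40] open={R6}
Step 12: reserve R7 B 5 -> on_hand[A=24 B=47 C=41] avail[A=24 B=42 C=40] open={R6,R7}
Step 13: reserve R8 B 6 -> on_hand[A=24 B=47 C=41] avail[A=24 B=36 C=40] open={R6,R7,R8}
Step 14: reserve R9 A 6 -> on_hand[A=24 B=47 C=41] avail[A=18 B=36 C=40] open={R6,R7,R8,R9}
Step 15: commit R9 -> on_hand[A=18 B=47 C=41] avail[A=18 B=36 C=40] open={R6,R7,R8}
Step 16: reserve R10 A 6 -> on_hand[A=18 B=47 C=41] avail[A=12 B=36 C=40] open={R10,R6,R7,R8}
Step 17: cancel R8 -> on_hand[A=18 B=47 C=41] avail[A=12 B=42 C=40] open={R10,R6,R7}
Step 18: cancel R6 -> on_hand[A=18 B=47 C=41] avail[A=12 B=42 C=41] open={R10,R7}

Answer: A: 12
B: 42
C: 41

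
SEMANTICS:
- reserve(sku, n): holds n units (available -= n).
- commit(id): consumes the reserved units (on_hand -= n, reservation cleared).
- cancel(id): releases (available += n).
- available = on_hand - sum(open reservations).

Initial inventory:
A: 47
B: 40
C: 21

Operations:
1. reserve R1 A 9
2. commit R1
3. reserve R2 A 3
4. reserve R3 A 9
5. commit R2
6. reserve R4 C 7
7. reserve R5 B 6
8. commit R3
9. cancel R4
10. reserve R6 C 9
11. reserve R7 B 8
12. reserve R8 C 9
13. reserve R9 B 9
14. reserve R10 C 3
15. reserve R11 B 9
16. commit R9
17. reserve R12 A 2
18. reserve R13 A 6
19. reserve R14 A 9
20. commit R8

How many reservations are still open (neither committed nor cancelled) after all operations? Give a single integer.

Answer: 8

Derivation:
Step 1: reserve R1 A 9 -> on_hand[A=47 B=40 C=21] avail[A=38 B=40 C=21] open={R1}
Step 2: commit R1 -> on_hand[A=38 B=40 C=21] avail[A=38 B=40 C=21] open={}
Step 3: reserve R2 A 3 -> on_hand[A=38 B=40 C=21] avail[A=35 B=40 C=21] open={R2}
Step 4: reserve R3 A 9 -> on_hand[A=38 B=40 C=21] avail[A=26 B=40 C=21] open={R2,R3}
Step 5: commit R2 -> on_hand[A=35 B=40 C=21] avail[A=26 B=40 C=21] open={R3}
Step 6: reserve R4 C 7 -> on_hand[A=35 B=40 C=21] avail[A=26 B=40 C=14] open={R3,R4}
Step 7: reserve R5 B 6 -> on_hand[A=35 B=40 C=21] avail[A=26 B=34 C=14] open={R3,R4,R5}
Step 8: commit R3 -> on_hand[A=26 B=40 C=21] avail[A=26 B=34 C=14] open={R4,R5}
Step 9: cancel R4 -> on_hand[A=26 B=40 C=21] avail[A=26 B=34 C=21] open={R5}
Step 10: reserve R6 C 9 -> on_hand[A=26 B=40 C=21] avail[A=26 B=34 C=12] open={R5,R6}
Step 11: reserve R7 B 8 -> on_hand[A=26 B=40 C=21] avail[A=26 B=26 C=12] open={R5,R6,R7}
Step 12: reserve R8 C 9 -> on_hand[A=26 B=40 C=21] avail[A=26 B=26 C=3] open={R5,R6,R7,R8}
Step 13: reserve R9 B 9 -> on_hand[A=26 B=40 C=21] avail[A=26 B=17 C=3] open={R5,R6,R7,R8,R9}
Step 14: reserve R10 C 3 -> on_hand[A=26 B=40 C=21] avail[A=26 B=17 C=0] open={R10,R5,R6,R7,R8,R9}
Step 15: reserve R11 B 9 -> on_hand[A=26 B=40 C=21] avail[A=26 B=8 C=0] open={R10,R11,R5,R6,R7,R8,R9}
Step 16: commit R9 -> on_hand[A=26 B=31 C=21] avail[A=26 B=8 C=0] open={R10,R11,R5,R6,R7,R8}
Step 17: reserve R12 A 2 -> on_hand[A=26 B=31 C=21] avail[A=24 B=8 C=0] open={R10,R11,R12,R5,R6,R7,R8}
Step 18: reserve R13 A 6 -> on_hand[A=26 B=31 C=21] avail[A=18 B=8 C=0] open={R10,R11,R12,R13,R5,R6,R7,R8}
Step 19: reserve R14 A 9 -> on_hand[A=26 B=31 C=21] avail[A=9 B=8 C=0] open={R10,R11,R12,R13,R14,R5,R6,R7,R8}
Step 20: commit R8 -> on_hand[A=26 B=31 C=12] avail[A=9 B=8 C=0] open={R10,R11,R12,R13,R14,R5,R6,R7}
Open reservations: ['R10', 'R11', 'R12', 'R13', 'R14', 'R5', 'R6', 'R7'] -> 8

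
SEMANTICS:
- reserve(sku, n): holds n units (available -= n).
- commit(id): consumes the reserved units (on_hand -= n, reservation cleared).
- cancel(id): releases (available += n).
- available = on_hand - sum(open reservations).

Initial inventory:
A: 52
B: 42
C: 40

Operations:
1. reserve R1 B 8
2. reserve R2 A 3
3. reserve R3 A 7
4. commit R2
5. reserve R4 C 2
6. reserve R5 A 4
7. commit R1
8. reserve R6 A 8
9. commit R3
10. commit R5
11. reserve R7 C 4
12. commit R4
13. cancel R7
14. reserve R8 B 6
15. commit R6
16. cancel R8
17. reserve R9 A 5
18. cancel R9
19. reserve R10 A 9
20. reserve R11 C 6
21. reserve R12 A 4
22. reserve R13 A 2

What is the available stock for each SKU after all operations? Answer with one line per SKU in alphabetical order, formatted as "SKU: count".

Answer: A: 15
B: 34
C: 32

Derivation:
Step 1: reserve R1 B 8 -> on_hand[A=52 B=42 C=40] avail[A=52 B=34 C=40] open={R1}
Step 2: reserve R2 A 3 -> on_hand[A=52 B=42 C=40] avail[A=49 B=34 C=40] open={R1,R2}
Step 3: reserve R3 A 7 -> on_hand[A=52 B=42 C=40] avail[A=42 B=34 C=40] open={R1,R2,R3}
Step 4: commit R2 -> on_hand[A=49 B=42 C=40] avail[A=42 B=34 C=40] open={R1,R3}
Step 5: reserve R4 C 2 -> on_hand[A=49 B=42 C=40] avail[A=42 B=34 C=38] open={R1,R3,R4}
Step 6: reserve R5 A 4 -> on_hand[A=49 B=42 C=40] avail[A=38 B=34 C=38] open={R1,R3,R4,R5}
Step 7: commit R1 -> on_hand[A=49 B=34 C=40] avail[A=38 B=34 C=38] open={R3,R4,R5}
Step 8: reserve R6 A 8 -> on_hand[A=49 B=34 C=40] avail[A=30 B=34 C=38] open={R3,R4,R5,R6}
Step 9: commit R3 -> on_hand[A=42 B=34 C=40] avail[A=30 B=34 C=38] open={R4,R5,R6}
Step 10: commit R5 -> on_hand[A=38 B=34 C=40] avail[A=30 B=34 C=38] open={R4,R6}
Step 11: reserve R7 C 4 -> on_hand[A=38 B=34 C=40] avail[A=30 B=34 C=34] open={R4,R6,R7}
Step 12: commit R4 -> on_hand[A=38 B=34 C=38] avail[A=30 B=34 C=34] open={R6,R7}
Step 13: cancel R7 -> on_hand[A=38 B=34 C=38] avail[A=30 B=34 C=38] open={R6}
Step 14: reserve R8 B 6 -> on_hand[A=38 B=34 C=38] avail[A=30 B=28 C=38] open={R6,R8}
Step 15: commit R6 -> on_hand[A=30 B=34 C=38] avail[A=30 B=28 C=38] open={R8}
Step 16: cancel R8 -> on_hand[A=30 B=34 C=38] avail[A=30 B=34 C=38] open={}
Step 17: reserve R9 A 5 -> on_hand[A=30 B=34 C=38] avail[A=25 B=34 C=38] open={R9}
Step 18: cancel R9 -> on_hand[A=30 B=34 C=38] avail[A=30 B=34 C=38] open={}
Step 19: reserve R10 A 9 -> on_hand[A=30 B=34 C=38] avail[A=21 B=34 C=38] open={R10}
Step 20: reserve R11 C 6 -> on_hand[A=30 B=34 C=38] avail[A=21 B=34 C=32] open={R10,R11}
Step 21: reserve R12 A 4 -> on_hand[A=30 B=34 C=38] avail[A=17 B=34 C=32] open={R10,R11,R12}
Step 22: reserve R13 A 2 -> on_hand[A=30 B=34 C=38] avail[A=15 B=34 C=32] open={R10,R11,R12,R13}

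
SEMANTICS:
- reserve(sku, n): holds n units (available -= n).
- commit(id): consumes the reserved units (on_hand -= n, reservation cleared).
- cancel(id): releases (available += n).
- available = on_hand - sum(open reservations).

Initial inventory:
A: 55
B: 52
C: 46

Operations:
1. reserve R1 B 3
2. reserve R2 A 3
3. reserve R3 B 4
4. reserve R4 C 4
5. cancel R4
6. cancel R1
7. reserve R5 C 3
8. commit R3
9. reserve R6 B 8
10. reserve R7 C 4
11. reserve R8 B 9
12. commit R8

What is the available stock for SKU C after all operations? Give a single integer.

Step 1: reserve R1 B 3 -> on_hand[A=55 B=52 C=46] avail[A=55 B=49 C=46] open={R1}
Step 2: reserve R2 A 3 -> on_hand[A=55 B=52 C=46] avail[A=52 B=49 C=46] open={R1,R2}
Step 3: reserve R3 B 4 -> on_hand[A=55 B=52 C=46] avail[A=52 B=45 C=46] open={R1,R2,R3}
Step 4: reserve R4 C 4 -> on_hand[A=55 B=52 C=46] avail[A=52 B=45 C=42] open={R1,R2,R3,R4}
Step 5: cancel R4 -> on_hand[A=55 B=52 C=46] avail[A=52 B=45 C=46] open={R1,R2,R3}
Step 6: cancel R1 -> on_hand[A=55 B=52 C=46] avail[A=52 B=48 C=46] open={R2,R3}
Step 7: reserve R5 C 3 -> on_hand[A=55 B=52 C=46] avail[A=52 B=48 C=43] open={R2,R3,R5}
Step 8: commit R3 -> on_hand[A=55 B=48 C=46] avail[A=52 B=48 C=43] open={R2,R5}
Step 9: reserve R6 B 8 -> on_hand[A=55 B=48 C=46] avail[A=52 B=40 C=43] open={R2,R5,R6}
Step 10: reserve R7 C 4 -> on_hand[A=55 B=48 C=46] avail[A=52 B=40 C=39] open={R2,R5,R6,R7}
Step 11: reserve R8 B 9 -> on_hand[A=55 B=48 C=46] avail[A=52 B=31 C=39] open={R2,R5,R6,R7,R8}
Step 12: commit R8 -> on_hand[A=55 B=39 C=46] avail[A=52 B=31 C=39] open={R2,R5,R6,R7}
Final available[C] = 39

Answer: 39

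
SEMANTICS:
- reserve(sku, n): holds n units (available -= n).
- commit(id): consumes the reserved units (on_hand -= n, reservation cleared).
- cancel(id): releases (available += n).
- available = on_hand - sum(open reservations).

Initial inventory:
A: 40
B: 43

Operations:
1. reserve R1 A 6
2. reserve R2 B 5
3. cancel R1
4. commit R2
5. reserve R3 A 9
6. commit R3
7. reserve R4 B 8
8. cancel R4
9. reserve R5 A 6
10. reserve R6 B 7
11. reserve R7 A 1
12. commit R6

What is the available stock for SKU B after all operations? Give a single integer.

Step 1: reserve R1 A 6 -> on_hand[A=40 B=43] avail[A=34 B=43] open={R1}
Step 2: reserve R2 B 5 -> on_hand[A=40 B=43] avail[A=34 B=38] open={R1,R2}
Step 3: cancel R1 -> on_hand[A=40 B=43] avail[A=40 B=38] open={R2}
Step 4: commit R2 -> on_hand[A=40 B=38] avail[A=40 B=38] open={}
Step 5: reserve R3 A 9 -> on_hand[A=40 B=38] avail[A=31 B=38] open={R3}
Step 6: commit R3 -> on_hand[A=31 B=38] avail[A=31 B=38] open={}
Step 7: reserve R4 B 8 -> on_hand[A=31 B=38] avail[A=31 B=30] open={R4}
Step 8: cancel R4 -> on_hand[A=31 B=38] avail[A=31 B=38] open={}
Step 9: reserve R5 A 6 -> on_hand[A=31 B=38] avail[A=25 B=38] open={R5}
Step 10: reserve R6 B 7 -> on_hand[A=31 B=38] avail[A=25 B=31] open={R5,R6}
Step 11: reserve R7 A 1 -> on_hand[A=31 B=38] avail[A=24 B=31] open={R5,R6,R7}
Step 12: commit R6 -> on_hand[A=31 B=31] avail[A=24 B=31] open={R5,R7}
Final available[B] = 31

Answer: 31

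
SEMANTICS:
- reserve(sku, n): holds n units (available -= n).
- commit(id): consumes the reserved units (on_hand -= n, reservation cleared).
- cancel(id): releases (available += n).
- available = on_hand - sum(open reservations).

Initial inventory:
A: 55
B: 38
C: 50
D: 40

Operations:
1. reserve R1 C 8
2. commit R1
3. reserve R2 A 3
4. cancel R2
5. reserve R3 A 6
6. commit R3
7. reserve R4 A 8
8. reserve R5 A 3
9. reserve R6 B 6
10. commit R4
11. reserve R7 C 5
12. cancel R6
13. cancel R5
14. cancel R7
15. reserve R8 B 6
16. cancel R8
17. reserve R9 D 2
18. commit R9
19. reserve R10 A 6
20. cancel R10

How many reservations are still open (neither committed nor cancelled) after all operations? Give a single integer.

Answer: 0

Derivation:
Step 1: reserve R1 C 8 -> on_hand[A=55 B=38 C=50 D=40] avail[A=55 B=38 C=42 D=40] open={R1}
Step 2: commit R1 -> on_hand[A=55 B=38 C=42 D=40] avail[A=55 B=38 C=42 D=40] open={}
Step 3: reserve R2 A 3 -> on_hand[A=55 B=38 C=42 D=40] avail[A=52 B=38 C=42 D=40] open={R2}
Step 4: cancel R2 -> on_hand[A=55 B=38 C=42 D=40] avail[A=55 B=38 C=42 D=40] open={}
Step 5: reserve R3 A 6 -> on_hand[A=55 B=38 C=42 D=40] avail[A=49 B=38 C=42 D=40] open={R3}
Step 6: commit R3 -> on_hand[A=49 B=38 C=42 D=40] avail[A=49 B=38 C=42 D=40] open={}
Step 7: reserve R4 A 8 -> on_hand[A=49 B=38 C=42 D=40] avail[A=41 B=38 C=42 D=40] open={R4}
Step 8: reserve R5 A 3 -> on_hand[A=49 B=38 C=42 D=40] avail[A=38 B=38 C=42 D=40] open={R4,R5}
Step 9: reserve R6 B 6 -> on_hand[A=49 B=38 C=42 D=40] avail[A=38 B=32 C=42 D=40] open={R4,R5,R6}
Step 10: commit R4 -> on_hand[A=41 B=38 C=42 D=40] avail[A=38 B=32 C=42 D=40] open={R5,R6}
Step 11: reserve R7 C 5 -> on_hand[A=41 B=38 C=42 D=40] avail[A=38 B=32 C=37 D=40] open={R5,R6,R7}
Step 12: cancel R6 -> on_hand[A=41 B=38 C=42 D=40] avail[A=38 B=38 C=37 D=40] open={R5,R7}
Step 13: cancel R5 -> on_hand[A=41 B=38 C=42 D=40] avail[A=41 B=38 C=37 D=40] open={R7}
Step 14: cancel R7 -> on_hand[A=41 B=38 C=42 D=40] avail[A=41 B=38 C=42 D=40] open={}
Step 15: reserve R8 B 6 -> on_hand[A=41 B=38 C=42 D=40] avail[A=41 B=32 C=42 D=40] open={R8}
Step 16: cancel R8 -> on_hand[A=41 B=38 C=42 D=40] avail[A=41 B=38 C=42 D=40] open={}
Step 17: reserve R9 D 2 -> on_hand[A=41 B=38 C=42 D=40] avail[A=41 B=38 C=42 D=38] open={R9}
Step 18: commit R9 -> on_hand[A=41 B=38 C=42 D=38] avail[A=41 B=38 C=42 D=38] open={}
Step 19: reserve R10 A 6 -> on_hand[A=41 B=38 C=42 D=38] avail[A=35 B=38 C=42 D=38] open={R10}
Step 20: cancel R10 -> on_hand[A=41 B=38 C=42 D=38] avail[A=41 B=38 C=42 D=38] open={}
Open reservations: [] -> 0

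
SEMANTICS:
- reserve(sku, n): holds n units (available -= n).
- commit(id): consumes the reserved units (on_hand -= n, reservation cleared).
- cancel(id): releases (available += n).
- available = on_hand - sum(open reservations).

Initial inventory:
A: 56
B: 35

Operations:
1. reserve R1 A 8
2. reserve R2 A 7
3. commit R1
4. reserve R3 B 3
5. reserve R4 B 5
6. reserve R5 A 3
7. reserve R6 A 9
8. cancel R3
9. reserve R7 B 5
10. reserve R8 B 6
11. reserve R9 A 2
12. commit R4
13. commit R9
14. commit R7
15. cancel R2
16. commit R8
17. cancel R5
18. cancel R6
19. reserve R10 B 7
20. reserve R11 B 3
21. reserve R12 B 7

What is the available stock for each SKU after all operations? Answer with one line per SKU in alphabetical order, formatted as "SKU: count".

Answer: A: 46
B: 2

Derivation:
Step 1: reserve R1 A 8 -> on_hand[A=56 B=35] avail[A=48 B=35] open={R1}
Step 2: reserve R2 A 7 -> on_hand[A=56 B=35] avail[A=41 B=35] open={R1,R2}
Step 3: commit R1 -> on_hand[A=48 B=35] avail[A=41 B=35] open={R2}
Step 4: reserve R3 B 3 -> on_hand[A=48 B=35] avail[A=41 B=32] open={R2,R3}
Step 5: reserve R4 B 5 -> on_hand[A=48 B=35] avail[A=41 B=27] open={R2,R3,R4}
Step 6: reserve R5 A 3 -> on_hand[A=48 B=35] avail[A=38 B=27] open={R2,R3,R4,R5}
Step 7: reserve R6 A 9 -> on_hand[A=48 B=35] avail[A=29 B=27] open={R2,R3,R4,R5,R6}
Step 8: cancel R3 -> on_hand[A=48 B=35] avail[A=29 B=30] open={R2,R4,R5,R6}
Step 9: reserve R7 B 5 -> on_hand[A=48 B=35] avail[A=29 B=25] open={R2,R4,R5,R6,R7}
Step 10: reserve R8 B 6 -> on_hand[A=48 B=35] avail[A=29 B=19] open={R2,R4,R5,R6,R7,R8}
Step 11: reserve R9 A 2 -> on_hand[A=48 B=35] avail[A=27 B=19] open={R2,R4,R5,R6,R7,R8,R9}
Step 12: commit R4 -> on_hand[A=48 B=30] avail[A=27 B=19] open={R2,R5,R6,R7,R8,R9}
Step 13: commit R9 -> on_hand[A=46 B=30] avail[A=27 B=19] open={R2,R5,R6,R7,R8}
Step 14: commit R7 -> on_hand[A=46 B=25] avail[A=27 B=19] open={R2,R5,R6,R8}
Step 15: cancel R2 -> on_hand[A=46 B=25] avail[A=34 B=19] open={R5,R6,R8}
Step 16: commit R8 -> on_hand[A=46 B=19] avail[A=34 B=19] open={R5,R6}
Step 17: cancel R5 -> on_hand[A=46 B=19] avail[A=37 B=19] open={R6}
Step 18: cancel R6 -> on_hand[A=46 B=19] avail[A=46 B=19] open={}
Step 19: reserve R10 B 7 -> on_hand[A=46 B=19] avail[A=46 B=12] open={R10}
Step 20: reserve R11 B 3 -> on_hand[A=46 B=19] avail[A=46 B=9] open={R10,R11}
Step 21: reserve R12 B 7 -> on_hand[A=46 B=19] avail[A=46 B=2] open={R10,R11,R12}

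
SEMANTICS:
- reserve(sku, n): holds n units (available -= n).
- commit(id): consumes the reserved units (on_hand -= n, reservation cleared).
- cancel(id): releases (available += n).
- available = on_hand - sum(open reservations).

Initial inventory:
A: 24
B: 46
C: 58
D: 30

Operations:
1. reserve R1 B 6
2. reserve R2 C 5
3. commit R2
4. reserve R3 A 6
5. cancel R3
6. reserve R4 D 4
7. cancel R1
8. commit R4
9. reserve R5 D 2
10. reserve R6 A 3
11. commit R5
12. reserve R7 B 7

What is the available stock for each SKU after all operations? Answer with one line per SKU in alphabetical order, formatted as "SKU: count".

Answer: A: 21
B: 39
C: 53
D: 24

Derivation:
Step 1: reserve R1 B 6 -> on_hand[A=24 B=46 C=58 D=30] avail[A=24 B=40 C=58 D=30] open={R1}
Step 2: reserve R2 C 5 -> on_hand[A=24 B=46 C=58 D=30] avail[A=24 B=40 C=53 D=30] open={R1,R2}
Step 3: commit R2 -> on_hand[A=24 B=46 C=53 D=30] avail[A=24 B=40 C=53 D=30] open={R1}
Step 4: reserve R3 A 6 -> on_hand[A=24 B=46 C=53 D=30] avail[A=18 B=40 C=53 D=30] open={R1,R3}
Step 5: cancel R3 -> on_hand[A=24 B=46 C=53 D=30] avail[A=24 B=40 C=53 D=30] open={R1}
Step 6: reserve R4 D 4 -> on_hand[A=24 B=46 C=53 D=30] avail[A=24 B=40 C=53 D=26] open={R1,R4}
Step 7: cancel R1 -> on_hand[A=24 B=46 C=53 D=30] avail[A=24 B=46 C=53 D=26] open={R4}
Step 8: commit R4 -> on_hand[A=24 B=46 C=53 D=26] avail[A=24 B=46 C=53 D=26] open={}
Step 9: reserve R5 D 2 -> on_hand[A=24 B=46 C=53 D=26] avail[A=24 B=46 C=53 D=24] open={R5}
Step 10: reserve R6 A 3 -> on_hand[A=24 B=46 C=53 D=26] avail[A=21 B=46 C=53 D=24] open={R5,R6}
Step 11: commit R5 -> on_hand[A=24 B=46 C=53 D=24] avail[A=21 B=46 C=53 D=24] open={R6}
Step 12: reserve R7 B 7 -> on_hand[A=24 B=46 C=53 D=24] avail[A=21 B=39 C=53 D=24] open={R6,R7}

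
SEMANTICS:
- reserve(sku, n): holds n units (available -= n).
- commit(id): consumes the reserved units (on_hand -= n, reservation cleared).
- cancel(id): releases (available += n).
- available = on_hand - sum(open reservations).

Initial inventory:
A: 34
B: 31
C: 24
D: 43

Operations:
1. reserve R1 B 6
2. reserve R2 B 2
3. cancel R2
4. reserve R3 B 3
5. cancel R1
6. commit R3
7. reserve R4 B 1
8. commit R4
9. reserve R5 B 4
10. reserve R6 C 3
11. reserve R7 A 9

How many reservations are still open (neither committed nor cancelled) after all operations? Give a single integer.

Answer: 3

Derivation:
Step 1: reserve R1 B 6 -> on_hand[A=34 B=31 C=24 D=43] avail[A=34 B=25 C=24 D=43] open={R1}
Step 2: reserve R2 B 2 -> on_hand[A=34 B=31 C=24 D=43] avail[A=34 B=23 C=24 D=43] open={R1,R2}
Step 3: cancel R2 -> on_hand[A=34 B=31 C=24 D=43] avail[A=34 B=25 C=24 D=43] open={R1}
Step 4: reserve R3 B 3 -> on_hand[A=34 B=31 C=24 D=43] avail[A=34 B=22 C=24 D=43] open={R1,R3}
Step 5: cancel R1 -> on_hand[A=34 B=31 C=24 D=43] avail[A=34 B=28 C=24 D=43] open={R3}
Step 6: commit R3 -> on_hand[A=34 B=28 C=24 D=43] avail[A=34 B=28 C=24 D=43] open={}
Step 7: reserve R4 B 1 -> on_hand[A=34 B=28 C=24 D=43] avail[A=34 B=27 C=24 D=43] open={R4}
Step 8: commit R4 -> on_hand[A=34 B=27 C=24 D=43] avail[A=34 B=27 C=24 D=43] open={}
Step 9: reserve R5 B 4 -> on_hand[A=34 B=27 C=24 D=43] avail[A=34 B=23 C=24 D=43] open={R5}
Step 10: reserve R6 C 3 -> on_hand[A=34 B=27 C=24 D=43] avail[A=34 B=23 C=21 D=43] open={R5,R6}
Step 11: reserve R7 A 9 -> on_hand[A=34 B=27 C=24 D=43] avail[A=25 B=23 C=21 D=43] open={R5,R6,R7}
Open reservations: ['R5', 'R6', 'R7'] -> 3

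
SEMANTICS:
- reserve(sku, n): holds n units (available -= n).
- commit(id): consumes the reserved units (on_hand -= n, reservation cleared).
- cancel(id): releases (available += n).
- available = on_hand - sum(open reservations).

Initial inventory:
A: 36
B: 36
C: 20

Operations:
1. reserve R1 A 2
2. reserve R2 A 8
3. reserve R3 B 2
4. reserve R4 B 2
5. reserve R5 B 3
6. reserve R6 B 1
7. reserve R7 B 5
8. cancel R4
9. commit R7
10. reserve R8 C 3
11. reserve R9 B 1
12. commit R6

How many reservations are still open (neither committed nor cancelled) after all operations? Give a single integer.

Answer: 6

Derivation:
Step 1: reserve R1 A 2 -> on_hand[A=36 B=36 C=20] avail[A=34 B=36 C=20] open={R1}
Step 2: reserve R2 A 8 -> on_hand[A=36 B=36 C=20] avail[A=26 B=36 C=20] open={R1,R2}
Step 3: reserve R3 B 2 -> on_hand[A=36 B=36 C=20] avail[A=26 B=34 C=20] open={R1,R2,R3}
Step 4: reserve R4 B 2 -> on_hand[A=36 B=36 C=20] avail[A=26 B=32 C=20] open={R1,R2,R3,R4}
Step 5: reserve R5 B 3 -> on_hand[A=36 B=36 C=20] avail[A=26 B=29 C=20] open={R1,R2,R3,R4,R5}
Step 6: reserve R6 B 1 -> on_hand[A=36 B=36 C=20] avail[A=26 B=28 C=20] open={R1,R2,R3,R4,R5,R6}
Step 7: reserve R7 B 5 -> on_hand[A=36 B=36 C=20] avail[A=26 B=23 C=20] open={R1,R2,R3,R4,R5,R6,R7}
Step 8: cancel R4 -> on_hand[A=36 B=36 C=20] avail[A=26 B=25 C=20] open={R1,R2,R3,R5,R6,R7}
Step 9: commit R7 -> on_hand[A=36 B=31 C=20] avail[A=26 B=25 C=20] open={R1,R2,R3,R5,R6}
Step 10: reserve R8 C 3 -> on_hand[A=36 B=31 C=20] avail[A=26 B=25 C=17] open={R1,R2,R3,R5,R6,R8}
Step 11: reserve R9 B 1 -> on_hand[A=36 B=31 C=20] avail[A=26 B=24 C=17] open={R1,R2,R3,R5,R6,R8,R9}
Step 12: commit R6 -> on_hand[A=36 B=30 C=20] avail[A=26 B=24 C=17] open={R1,R2,R3,R5,R8,R9}
Open reservations: ['R1', 'R2', 'R3', 'R5', 'R8', 'R9'] -> 6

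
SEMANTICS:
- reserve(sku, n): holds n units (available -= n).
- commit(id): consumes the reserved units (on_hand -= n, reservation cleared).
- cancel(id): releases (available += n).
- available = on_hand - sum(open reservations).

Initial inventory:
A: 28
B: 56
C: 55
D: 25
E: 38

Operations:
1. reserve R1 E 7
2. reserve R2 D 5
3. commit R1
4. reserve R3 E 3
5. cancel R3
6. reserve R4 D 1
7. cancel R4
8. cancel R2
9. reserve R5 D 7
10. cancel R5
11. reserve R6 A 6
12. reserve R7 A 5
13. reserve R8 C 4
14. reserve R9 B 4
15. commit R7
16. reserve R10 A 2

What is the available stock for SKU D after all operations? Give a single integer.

Answer: 25

Derivation:
Step 1: reserve R1 E 7 -> on_hand[A=28 B=56 C=55 D=25 E=38] avail[A=28 B=56 C=55 D=25 E=31] open={R1}
Step 2: reserve R2 D 5 -> on_hand[A=28 B=56 C=55 D=25 E=38] avail[A=28 B=56 C=55 D=20 E=31] open={R1,R2}
Step 3: commit R1 -> on_hand[A=28 B=56 C=55 D=25 E=31] avail[A=28 B=56 C=55 D=20 E=31] open={R2}
Step 4: reserve R3 E 3 -> on_hand[A=28 B=56 C=55 D=25 E=31] avail[A=28 B=56 C=55 D=20 E=28] open={R2,R3}
Step 5: cancel R3 -> on_hand[A=28 B=56 C=55 D=25 E=31] avail[A=28 B=56 C=55 D=20 E=31] open={R2}
Step 6: reserve R4 D 1 -> on_hand[A=28 B=56 C=55 D=25 E=31] avail[A=28 B=56 C=55 D=19 E=31] open={R2,R4}
Step 7: cancel R4 -> on_hand[A=28 B=56 C=55 D=25 E=31] avail[A=28 B=56 C=55 D=20 E=31] open={R2}
Step 8: cancel R2 -> on_hand[A=28 B=56 C=55 D=25 E=31] avail[A=28 B=56 C=55 D=25 E=31] open={}
Step 9: reserve R5 D 7 -> on_hand[A=28 B=56 C=55 D=25 E=31] avail[A=28 B=56 C=55 D=18 E=31] open={R5}
Step 10: cancel R5 -> on_hand[A=28 B=56 C=55 D=25 E=31] avail[A=28 B=56 C=55 D=25 E=31] open={}
Step 11: reserve R6 A 6 -> on_hand[A=28 B=56 C=55 D=25 E=31] avail[A=22 B=56 C=55 D=25 E=31] open={R6}
Step 12: reserve R7 A 5 -> on_hand[A=28 B=56 C=55 D=25 E=31] avail[A=17 B=56 C=55 D=25 E=31] open={R6,R7}
Step 13: reserve R8 C 4 -> on_hand[A=28 B=56 C=55 D=25 E=31] avail[A=17 B=56 C=51 D=25 E=31] open={R6,R7,R8}
Step 14: reserve R9 B 4 -> on_hand[A=28 B=56 C=55 D=25 E=31] avail[A=17 B=52 C=51 D=25 E=31] open={R6,R7,R8,R9}
Step 15: commit R7 -> on_hand[A=23 B=56 C=55 D=25 E=31] avail[A=17 B=52 C=51 D=25 E=31] open={R6,R8,R9}
Step 16: reserve R10 A 2 -> on_hand[A=23 B=56 C=55 D=25 E=31] avail[A=15 B=52 C=51 D=25 E=31] open={R10,R6,R8,R9}
Final available[D] = 25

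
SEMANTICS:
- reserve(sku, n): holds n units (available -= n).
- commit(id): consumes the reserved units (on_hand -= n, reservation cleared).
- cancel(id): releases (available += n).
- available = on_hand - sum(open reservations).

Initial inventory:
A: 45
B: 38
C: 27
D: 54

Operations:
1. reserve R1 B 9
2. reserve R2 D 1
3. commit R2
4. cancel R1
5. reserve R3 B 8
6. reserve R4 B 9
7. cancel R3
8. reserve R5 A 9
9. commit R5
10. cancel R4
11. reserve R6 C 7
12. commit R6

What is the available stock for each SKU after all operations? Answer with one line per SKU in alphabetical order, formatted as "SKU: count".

Answer: A: 36
B: 38
C: 20
D: 53

Derivation:
Step 1: reserve R1 B 9 -> on_hand[A=45 B=38 C=27 D=54] avail[A=45 B=29 C=27 D=54] open={R1}
Step 2: reserve R2 D 1 -> on_hand[A=45 B=38 C=27 D=54] avail[A=45 B=29 C=27 D=53] open={R1,R2}
Step 3: commit R2 -> on_hand[A=45 B=38 C=27 D=53] avail[A=45 B=29 C=27 D=53] open={R1}
Step 4: cancel R1 -> on_hand[A=45 B=38 C=27 D=53] avail[A=45 B=38 C=27 D=53] open={}
Step 5: reserve R3 B 8 -> on_hand[A=45 B=38 C=27 D=53] avail[A=45 B=30 C=27 D=53] open={R3}
Step 6: reserve R4 B 9 -> on_hand[A=45 B=38 C=27 D=53] avail[A=45 B=21 C=27 D=53] open={R3,R4}
Step 7: cancel R3 -> on_hand[A=45 B=38 C=27 D=53] avail[A=45 B=29 C=27 D=53] open={R4}
Step 8: reserve R5 A 9 -> on_hand[A=45 B=38 C=27 D=53] avail[A=36 B=29 C=27 D=53] open={R4,R5}
Step 9: commit R5 -> on_hand[A=36 B=38 C=27 D=53] avail[A=36 B=29 C=27 D=53] open={R4}
Step 10: cancel R4 -> on_hand[A=36 B=38 C=27 D=53] avail[A=36 B=38 C=27 D=53] open={}
Step 11: reserve R6 C 7 -> on_hand[A=36 B=38 C=27 D=53] avail[A=36 B=38 C=20 D=53] open={R6}
Step 12: commit R6 -> on_hand[A=36 B=38 C=20 D=53] avail[A=36 B=38 C=20 D=53] open={}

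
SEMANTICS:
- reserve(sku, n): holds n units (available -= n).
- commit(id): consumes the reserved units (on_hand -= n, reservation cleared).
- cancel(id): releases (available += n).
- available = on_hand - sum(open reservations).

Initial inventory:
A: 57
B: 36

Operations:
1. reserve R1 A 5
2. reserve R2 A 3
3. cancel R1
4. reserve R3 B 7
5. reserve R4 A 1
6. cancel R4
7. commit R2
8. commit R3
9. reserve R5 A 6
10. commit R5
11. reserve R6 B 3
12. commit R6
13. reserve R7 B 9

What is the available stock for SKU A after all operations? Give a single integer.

Answer: 48

Derivation:
Step 1: reserve R1 A 5 -> on_hand[A=57 B=36] avail[A=52 B=36] open={R1}
Step 2: reserve R2 A 3 -> on_hand[A=57 B=36] avail[A=49 B=36] open={R1,R2}
Step 3: cancel R1 -> on_hand[A=57 B=36] avail[A=54 B=36] open={R2}
Step 4: reserve R3 B 7 -> on_hand[A=57 B=36] avail[A=54 B=29] open={R2,R3}
Step 5: reserve R4 A 1 -> on_hand[A=57 B=36] avail[A=53 B=29] open={R2,R3,R4}
Step 6: cancel R4 -> on_hand[A=57 B=36] avail[A=54 B=29] open={R2,R3}
Step 7: commit R2 -> on_hand[A=54 B=36] avail[A=54 B=29] open={R3}
Step 8: commit R3 -> on_hand[A=54 B=29] avail[A=54 B=29] open={}
Step 9: reserve R5 A 6 -> on_hand[A=54 B=29] avail[A=48 B=29] open={R5}
Step 10: commit R5 -> on_hand[A=48 B=29] avail[A=48 B=29] open={}
Step 11: reserve R6 B 3 -> on_hand[A=48 B=29] avail[A=48 B=26] open={R6}
Step 12: commit R6 -> on_hand[A=48 B=26] avail[A=48 B=26] open={}
Step 13: reserve R7 B 9 -> on_hand[A=48 B=26] avail[A=48 B=17] open={R7}
Final available[A] = 48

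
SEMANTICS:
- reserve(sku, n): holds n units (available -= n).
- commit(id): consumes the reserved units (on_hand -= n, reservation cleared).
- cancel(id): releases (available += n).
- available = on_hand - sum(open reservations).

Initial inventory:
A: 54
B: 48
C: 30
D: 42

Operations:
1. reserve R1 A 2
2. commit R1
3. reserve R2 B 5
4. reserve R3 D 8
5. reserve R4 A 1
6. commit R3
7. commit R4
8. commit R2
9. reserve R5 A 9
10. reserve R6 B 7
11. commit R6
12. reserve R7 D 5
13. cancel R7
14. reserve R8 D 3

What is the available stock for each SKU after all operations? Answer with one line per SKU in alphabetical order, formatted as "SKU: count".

Answer: A: 42
B: 36
C: 30
D: 31

Derivation:
Step 1: reserve R1 A 2 -> on_hand[A=54 B=48 C=30 D=42] avail[A=52 B=48 C=30 D=42] open={R1}
Step 2: commit R1 -> on_hand[A=52 B=48 C=30 D=42] avail[A=52 B=48 C=30 D=42] open={}
Step 3: reserve R2 B 5 -> on_hand[A=52 B=48 C=30 D=42] avail[A=52 B=43 C=30 D=42] open={R2}
Step 4: reserve R3 D 8 -> on_hand[A=52 B=48 C=30 D=42] avail[A=52 B=43 C=30 D=34] open={R2,R3}
Step 5: reserve R4 A 1 -> on_hand[A=52 B=48 C=30 D=42] avail[A=51 B=43 C=30 D=34] open={R2,R3,R4}
Step 6: commit R3 -> on_hand[A=52 B=48 C=30 D=34] avail[A=51 B=43 C=30 D=34] open={R2,R4}
Step 7: commit R4 -> on_hand[A=51 B=48 C=30 D=34] avail[A=51 B=43 C=30 D=34] open={R2}
Step 8: commit R2 -> on_hand[A=51 B=43 C=30 D=34] avail[A=51 B=43 C=30 D=34] open={}
Step 9: reserve R5 A 9 -> on_hand[A=51 B=43 C=30 D=34] avail[A=42 B=43 C=30 D=34] open={R5}
Step 10: reserve R6 B 7 -> on_hand[A=51 B=43 C=30 D=34] avail[A=42 B=36 C=30 D=34] open={R5,R6}
Step 11: commit R6 -> on_hand[A=51 B=36 C=30 D=34] avail[A=42 B=36 C=30 D=34] open={R5}
Step 12: reserve R7 D 5 -> on_hand[A=51 B=36 C=30 D=34] avail[A=42 B=36 C=30 D=29] open={R5,R7}
Step 13: cancel R7 -> on_hand[A=51 B=36 C=30 D=34] avail[A=42 B=36 C=30 D=34] open={R5}
Step 14: reserve R8 D 3 -> on_hand[A=51 B=36 C=30 D=34] avail[A=42 B=36 C=30 D=31] open={R5,R8}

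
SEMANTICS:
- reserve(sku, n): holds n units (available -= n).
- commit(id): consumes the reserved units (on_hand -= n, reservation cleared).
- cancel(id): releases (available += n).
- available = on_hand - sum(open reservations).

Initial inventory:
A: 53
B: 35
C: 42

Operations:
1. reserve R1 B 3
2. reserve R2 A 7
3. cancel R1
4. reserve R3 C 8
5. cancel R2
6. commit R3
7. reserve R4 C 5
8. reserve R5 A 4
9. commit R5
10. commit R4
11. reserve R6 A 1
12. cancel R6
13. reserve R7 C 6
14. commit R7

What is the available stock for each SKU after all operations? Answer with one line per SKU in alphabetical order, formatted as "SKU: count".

Answer: A: 49
B: 35
C: 23

Derivation:
Step 1: reserve R1 B 3 -> on_hand[A=53 B=35 C=42] avail[A=53 B=32 C=42] open={R1}
Step 2: reserve R2 A 7 -> on_hand[A=53 B=35 C=42] avail[A=46 B=32 C=42] open={R1,R2}
Step 3: cancel R1 -> on_hand[A=53 B=35 C=42] avail[A=46 B=35 C=42] open={R2}
Step 4: reserve R3 C 8 -> on_hand[A=53 B=35 C=42] avail[A=46 B=35 C=34] open={R2,R3}
Step 5: cancel R2 -> on_hand[A=53 B=35 C=42] avail[A=53 B=35 C=34] open={R3}
Step 6: commit R3 -> on_hand[A=53 B=35 C=34] avail[A=53 B=35 C=34] open={}
Step 7: reserve R4 C 5 -> on_hand[A=53 B=35 C=34] avail[A=53 B=35 C=29] open={R4}
Step 8: reserve R5 A 4 -> on_hand[A=53 B=35 C=34] avail[A=49 B=35 C=29] open={R4,R5}
Step 9: commit R5 -> on_hand[A=49 B=35 C=34] avail[A=49 B=35 C=29] open={R4}
Step 10: commit R4 -> on_hand[A=49 B=35 C=29] avail[A=49 B=35 C=29] open={}
Step 11: reserve R6 A 1 -> on_hand[A=49 B=35 C=29] avail[A=48 B=35 C=29] open={R6}
Step 12: cancel R6 -> on_hand[A=49 B=35 C=29] avail[A=49 B=35 C=29] open={}
Step 13: reserve R7 C 6 -> on_hand[A=49 B=35 C=29] avail[A=49 B=35 C=23] open={R7}
Step 14: commit R7 -> on_hand[A=49 B=35 C=23] avail[A=49 B=35 C=23] open={}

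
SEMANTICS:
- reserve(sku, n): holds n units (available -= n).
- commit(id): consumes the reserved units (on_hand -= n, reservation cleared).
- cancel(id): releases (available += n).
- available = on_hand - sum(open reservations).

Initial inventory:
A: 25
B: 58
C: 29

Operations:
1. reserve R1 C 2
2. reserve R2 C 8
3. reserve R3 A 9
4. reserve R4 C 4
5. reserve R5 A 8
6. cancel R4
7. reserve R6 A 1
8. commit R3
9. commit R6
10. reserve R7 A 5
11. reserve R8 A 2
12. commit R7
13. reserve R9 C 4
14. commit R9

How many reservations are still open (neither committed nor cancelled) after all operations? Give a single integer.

Step 1: reserve R1 C 2 -> on_hand[A=25 B=58 C=29] avail[A=25 B=58 C=27] open={R1}
Step 2: reserve R2 C 8 -> on_hand[A=25 B=58 C=29] avail[A=25 B=58 C=19] open={R1,R2}
Step 3: reserve R3 A 9 -> on_hand[A=25 B=58 C=29] avail[A=16 B=58 C=19] open={R1,R2,R3}
Step 4: reserve R4 C 4 -> on_hand[A=25 B=58 C=29] avail[A=16 B=58 C=15] open={R1,R2,R3,R4}
Step 5: reserve R5 A 8 -> on_hand[A=25 B=58 C=29] avail[A=8 B=58 C=15] open={R1,R2,R3,R4,R5}
Step 6: cancel R4 -> on_hand[A=25 B=58 C=29] avail[A=8 B=58 C=19] open={R1,R2,R3,R5}
Step 7: reserve R6 A 1 -> on_hand[A=25 B=58 C=29] avail[A=7 B=58 C=19] open={R1,R2,R3,R5,R6}
Step 8: commit R3 -> on_hand[A=16 B=58 C=29] avail[A=7 B=58 C=19] open={R1,R2,R5,R6}
Step 9: commit R6 -> on_hand[A=15 B=58 C=29] avail[A=7 B=58 C=19] open={R1,R2,R5}
Step 10: reserve R7 A 5 -> on_hand[A=15 B=58 C=29] avail[A=2 B=58 C=19] open={R1,R2,R5,R7}
Step 11: reserve R8 A 2 -> on_hand[A=15 B=58 C=29] avail[A=0 B=58 C=19] open={R1,R2,R5,R7,R8}
Step 12: commit R7 -> on_hand[A=10 B=58 C=29] avail[A=0 B=58 C=19] open={R1,R2,R5,R8}
Step 13: reserve R9 C 4 -> on_hand[A=10 B=58 C=29] avail[A=0 B=58 C=15] open={R1,R2,R5,R8,R9}
Step 14: commit R9 -> on_hand[A=10 B=58 C=25] avail[A=0 B=58 C=15] open={R1,R2,R5,R8}
Open reservations: ['R1', 'R2', 'R5', 'R8'] -> 4

Answer: 4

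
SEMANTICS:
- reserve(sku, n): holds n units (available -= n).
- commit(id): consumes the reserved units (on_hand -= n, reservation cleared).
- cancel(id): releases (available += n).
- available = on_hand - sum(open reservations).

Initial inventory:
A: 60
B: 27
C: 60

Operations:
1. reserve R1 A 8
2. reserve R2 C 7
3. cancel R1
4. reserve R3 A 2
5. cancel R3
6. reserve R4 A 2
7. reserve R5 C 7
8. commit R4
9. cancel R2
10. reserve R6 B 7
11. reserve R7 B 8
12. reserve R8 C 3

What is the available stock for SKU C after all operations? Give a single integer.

Answer: 50

Derivation:
Step 1: reserve R1 A 8 -> on_hand[A=60 B=27 C=60] avail[A=52 B=27 C=60] open={R1}
Step 2: reserve R2 C 7 -> on_hand[A=60 B=27 C=60] avail[A=52 B=27 C=53] open={R1,R2}
Step 3: cancel R1 -> on_hand[A=60 B=27 C=60] avail[A=60 B=27 C=53] open={R2}
Step 4: reserve R3 A 2 -> on_hand[A=60 B=27 C=60] avail[A=58 B=27 C=53] open={R2,R3}
Step 5: cancel R3 -> on_hand[A=60 B=27 C=60] avail[A=60 B=27 C=53] open={R2}
Step 6: reserve R4 A 2 -> on_hand[A=60 B=27 C=60] avail[A=58 B=27 C=53] open={R2,R4}
Step 7: reserve R5 C 7 -> on_hand[A=60 B=27 C=60] avail[A=58 B=27 C=46] open={R2,R4,R5}
Step 8: commit R4 -> on_hand[A=58 B=27 C=60] avail[A=58 B=27 C=46] open={R2,R5}
Step 9: cancel R2 -> on_hand[A=58 B=27 C=60] avail[A=58 B=27 C=53] open={R5}
Step 10: reserve R6 B 7 -> on_hand[A=58 B=27 C=60] avail[A=58 B=20 C=53] open={R5,R6}
Step 11: reserve R7 B 8 -> on_hand[A=58 B=27 C=60] avail[A=58 B=12 C=53] open={R5,R6,R7}
Step 12: reserve R8 C 3 -> on_hand[A=58 B=27 C=60] avail[A=58 B=12 C=50] open={R5,R6,R7,R8}
Final available[C] = 50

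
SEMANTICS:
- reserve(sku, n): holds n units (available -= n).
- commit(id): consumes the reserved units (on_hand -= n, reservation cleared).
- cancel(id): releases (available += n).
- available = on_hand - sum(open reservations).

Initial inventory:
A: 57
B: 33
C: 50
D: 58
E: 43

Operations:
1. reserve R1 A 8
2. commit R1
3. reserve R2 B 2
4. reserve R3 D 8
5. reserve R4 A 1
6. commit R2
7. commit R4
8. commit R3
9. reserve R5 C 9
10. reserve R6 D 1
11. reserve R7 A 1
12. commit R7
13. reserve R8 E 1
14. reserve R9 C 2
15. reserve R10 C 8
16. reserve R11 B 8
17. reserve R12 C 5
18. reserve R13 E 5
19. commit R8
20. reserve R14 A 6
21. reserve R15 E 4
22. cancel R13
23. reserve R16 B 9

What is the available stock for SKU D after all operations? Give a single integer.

Step 1: reserve R1 A 8 -> on_hand[A=57 B=33 C=50 D=58 E=43] avail[A=49 B=33 C=50 D=58 E=43] open={R1}
Step 2: commit R1 -> on_hand[A=49 B=33 C=50 D=58 E=43] avail[A=49 B=33 C=50 D=58 E=43] open={}
Step 3: reserve R2 B 2 -> on_hand[A=49 B=33 C=50 D=58 E=43] avail[A=49 B=31 C=50 D=58 E=43] open={R2}
Step 4: reserve R3 D 8 -> on_hand[A=49 B=33 C=50 D=58 E=43] avail[A=49 B=31 C=50 D=50 E=43] open={R2,R3}
Step 5: reserve R4 A 1 -> on_hand[A=49 B=33 C=50 D=58 E=43] avail[A=48 B=31 C=50 D=50 E=43] open={R2,R3,R4}
Step 6: commit R2 -> on_hand[A=49 B=31 C=50 D=58 E=43] avail[A=48 B=31 C=50 D=50 E=43] open={R3,R4}
Step 7: commit R4 -> on_hand[A=48 B=31 C=50 D=58 E=43] avail[A=48 B=31 C=50 D=50 E=43] open={R3}
Step 8: commit R3 -> on_hand[A=48 B=31 C=50 D=50 E=43] avail[A=48 B=31 C=50 D=50 E=43] open={}
Step 9: reserve R5 C 9 -> on_hand[A=48 B=31 C=50 D=50 E=43] avail[A=48 B=31 C=41 D=50 E=43] open={R5}
Step 10: reserve R6 D 1 -> on_hand[A=48 B=31 C=50 D=50 E=43] avail[A=48 B=31 C=41 D=49 E=43] open={R5,R6}
Step 11: reserve R7 A 1 -> on_hand[A=48 B=31 C=50 D=50 E=43] avail[A=47 B=31 C=41 D=49 E=43] open={R5,R6,R7}
Step 12: commit R7 -> on_hand[A=47 B=31 C=50 D=50 E=43] avail[A=47 B=31 C=41 D=49 E=43] open={R5,R6}
Step 13: reserve R8 E 1 -> on_hand[A=47 B=31 C=50 D=50 E=43] avail[A=47 B=31 C=41 D=49 E=42] open={R5,R6,R8}
Step 14: reserve R9 C 2 -> on_hand[A=47 B=31 C=50 D=50 E=43] avail[A=47 B=31 C=39 D=49 E=42] open={R5,R6,R8,R9}
Step 15: reserve R10 C 8 -> on_hand[A=47 B=31 C=50 D=50 E=43] avail[A=47 B=31 C=31 D=49 E=42] open={R10,R5,R6,R8,R9}
Step 16: reserve R11 B 8 -> on_hand[A=47 B=31 C=50 D=50 E=43] avail[A=47 B=23 C=31 D=49 E=42] open={R10,R11,R5,R6,R8,R9}
Step 17: reserve R12 C 5 -> on_hand[A=47 B=31 C=50 D=50 E=43] avail[A=47 B=23 C=26 D=49 E=42] open={R10,R11,R12,R5,R6,R8,R9}
Step 18: reserve R13 E 5 -> on_hand[A=47 B=31 C=50 D=50 E=43] avail[A=47 B=23 C=26 D=49 E=37] open={R10,R11,R12,R13,R5,R6,R8,R9}
Step 19: commit R8 -> on_hand[A=47 B=31 C=50 D=50 E=42] avail[A=47 B=23 C=26 D=49 E=37] open={R10,R11,R12,R13,R5,R6,R9}
Step 20: reserve R14 A 6 -> on_hand[A=47 B=31 C=50 D=50 E=42] avail[A=41 B=23 C=26 D=49 E=37] open={R10,R11,R12,R13,R14,R5,R6,R9}
Step 21: reserve R15 E 4 -> on_hand[A=47 B=31 C=50 D=50 E=42] avail[A=41 B=23 C=26 D=49 E=33] open={R10,R11,R12,R13,R14,R15,R5,R6,R9}
Step 22: cancel R13 -> on_hand[A=47 B=31 C=50 D=50 E=42] avail[A=41 B=23 C=26 D=49 E=38] open={R10,R11,R12,R14,R15,R5,R6,R9}
Step 23: reserve R16 B 9 -> on_hand[A=47 B=31 C=50 D=50 E=42] avail[A=41 B=14 C=26 D=49 E=38] open={R10,R11,R12,R14,R15,R16,R5,R6,R9}
Final available[D] = 49

Answer: 49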